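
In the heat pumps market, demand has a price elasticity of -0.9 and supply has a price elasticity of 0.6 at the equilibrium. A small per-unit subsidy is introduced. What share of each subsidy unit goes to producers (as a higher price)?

Producer share = 0.6

For a small subsidy around the equilibrium, the benefit split depends on the relative slopes, which at a point are proportional to the elasticities.
Buyer share = εs/(εs + |εd|) = 0.6/(0.6 + 0.9) = 0.4; seller share = |εd|/(εs + |εd|) = 0.6.
So producers capture 0.6 of the subsidy.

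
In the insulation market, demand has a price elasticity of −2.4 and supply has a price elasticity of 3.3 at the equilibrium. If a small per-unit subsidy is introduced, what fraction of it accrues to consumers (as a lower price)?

Consumer share = 11/19

For a small subsidy around the equilibrium, the benefit split depends on the relative slopes, which at a point are proportional to the elasticities.
Buyer share = εs/(εs + |εd|) = 3.3/(3.3 + 2.4) = 11/19; seller share = |εd|/(εs + |εd|) = 8/19.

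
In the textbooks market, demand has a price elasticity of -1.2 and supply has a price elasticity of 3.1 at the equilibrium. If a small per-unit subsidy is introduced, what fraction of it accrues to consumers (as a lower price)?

For a small subsidy around the equilibrium, the benefit split depends on the relative slopes, which at a point are proportional to the elasticities.
Buyer share = εs/(εs + |εd|) = 3.1/(3.1 + 1.2) = 31/43; seller share = |εd|/(εs + |εd|) = 12/43.

Consumer share = 31/43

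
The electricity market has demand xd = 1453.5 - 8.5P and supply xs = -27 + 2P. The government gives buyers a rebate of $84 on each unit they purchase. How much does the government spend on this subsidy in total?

Government cost = $32844

Pre-subsidy: 1453.5 - 8.5P = -27 + 2P gives P* = 141, x* = 255.
With the rebate, buyers effectively pay Pb = Ps − 84, where Ps is the price sellers receive.
Demand in terms of Ps becomes xd = 1453.5 − 8.5(Ps − 84) = 2167.5 - 8.5Ps. Setting this equal to supply: 2167.5 - 8.5Ps = -27 + 2Ps, so Ps = 209.
Buyers pay Pb = 209 − 84 = 125; x' = -27 + 2·209 = 391.
Government outlay = subsidy × quantity = 84 × 391 = 32844.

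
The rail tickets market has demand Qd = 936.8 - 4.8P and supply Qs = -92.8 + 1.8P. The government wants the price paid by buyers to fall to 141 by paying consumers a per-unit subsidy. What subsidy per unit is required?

At a buyer price of 141, quantity demanded is 936.8 − 4.8·141 = 260.
Sellers supply 260 only when they receive Ps with -92.8 + 1.8·Ps = 260, i.e. Ps = 196.
s = Ps − Pb = 196 − 141 = 55.

Required subsidy s = 55 per unit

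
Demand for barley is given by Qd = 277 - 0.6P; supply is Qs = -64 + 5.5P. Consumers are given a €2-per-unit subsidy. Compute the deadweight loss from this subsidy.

Deadweight loss = 66/61

Pre-subsidy: 277 - 0.6P = -64 + 5.5P gives P* = 3410/61, Q* = 14851/61.
With the rebate, buyers effectively pay Pb = Ps − 2, where Ps is the price sellers receive.
Demand in terms of Ps becomes Qd = 277 − 0.6(Ps − 2) = 278.2 - 0.6Ps. Setting this equal to supply: 278.2 - 0.6Ps = -64 + 5.5Ps, so Ps = 3422/61.
Buyers pay Pb = 3422/61 − 2 = 3300/61; Q' = -64 + 5.5·(3422/61) = 14917/61.
The subsidy expands output by 14917/61 − 14851/61 = 66/61 past the efficient level; on those units the gap between marginal cost and willingness to pay runs from 0 up to 2.
DWL = ½ × 2 × 66/61 = 66/61.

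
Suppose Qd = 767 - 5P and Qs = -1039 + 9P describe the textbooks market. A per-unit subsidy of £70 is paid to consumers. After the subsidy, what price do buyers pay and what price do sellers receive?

Pre-subsidy: 767 - 5P = -1039 + 9P gives P* = 129, Q* = 122.
With the rebate, buyers effectively pay Pb = Ps − 70, where Ps is the price sellers receive.
Demand in terms of Ps becomes Qd = 767 − 5(Ps − 70) = 1117 - 5Ps. Setting this equal to supply: 1117 - 5Ps = -1039 + 9Ps, so Ps = 154.
Buyers pay Pb = 154 − 70 = 84; Q' = -1039 + 9·154 = 347.

Buyers pay £84; sellers receive £154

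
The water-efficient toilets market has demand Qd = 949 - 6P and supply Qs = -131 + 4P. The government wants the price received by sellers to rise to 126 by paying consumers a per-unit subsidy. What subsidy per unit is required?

At a seller price of 126, quantity supplied is -131 + 4·126 = 373.
Buyers absorb 373 only when they pay Pb with 949 − 6·Pb = 373, i.e. Pb = 96.
s = Ps − Pb = 126 − 96 = 30.

Required subsidy s = 30 per unit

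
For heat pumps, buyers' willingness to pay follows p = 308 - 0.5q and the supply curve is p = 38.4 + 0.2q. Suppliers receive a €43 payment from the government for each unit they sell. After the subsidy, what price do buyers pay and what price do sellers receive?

Buyers pay 593/7; sellers receive 894/7

Pre-subsidy: 308 - 0.5q = 38.4 + 0.2q gives q* = 2696/7 and p* = 808/7.
With the subsidy, sellers receive ps = pb + 43 for each unit, where pb is the price buyers pay.
On the curves, pb = 308 - 0.5q and ps = 38.4 + 0.2q; the wedge ps − pb = 43 gives 38.4 + 0.2q − (308 - 0.5q) = 43, so q' = 3126/7.
Then pb = 308 − 0.5·(3126/7) = 593/7 and ps = 38.4 + 0.2·(3126/7) = 894/7.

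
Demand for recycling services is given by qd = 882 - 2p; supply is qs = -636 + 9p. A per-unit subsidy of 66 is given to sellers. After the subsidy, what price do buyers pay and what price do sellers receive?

Buyers pay 84; sellers receive 150

Pre-subsidy: 882 - 2p = -636 + 9p gives p* = 138, q* = 606.
With the subsidy, sellers receive ps = pb + 66 for each unit, where pb is the price buyers pay.
Supply in terms of pb becomes qs = -636 + 9(pb + 66) = -42 + 9pb. Setting this equal to demand: 882 - 2pb = -42 + 9pb, so pb = 84.
Sellers receive ps = 84 + 66 = 150; q' = 882 − 2·84 = 714.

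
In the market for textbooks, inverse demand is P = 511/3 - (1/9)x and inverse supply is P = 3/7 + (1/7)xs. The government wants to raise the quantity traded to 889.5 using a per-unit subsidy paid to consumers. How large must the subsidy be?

Required subsidy s = 56 per unit

At x = 889.5, from the demand curve buyers pay Pb = 511/3 − (1/9)·889.5 = 71.5; from the supply curve sellers need Ps = 3/7 + (1/7)·889.5 = 127.5.
The subsidy must fill the gap: s = Ps − Pb = 127.5 − 71.5 = 56.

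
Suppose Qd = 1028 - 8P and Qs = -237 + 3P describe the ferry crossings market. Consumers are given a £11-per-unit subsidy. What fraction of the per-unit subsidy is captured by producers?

Producer share = 8/11

Pre-subsidy: 1028 - 8P = -237 + 3P gives P* = 115, Q* = 108.
With the rebate, buyers effectively pay Pb = Ps − 11, where Ps is the price sellers receive.
Demand in terms of Ps becomes Qd = 1028 − 8(Ps − 11) = 1116 - 8Ps. Setting this equal to supply: 1116 - 8Ps = -237 + 3Ps, so Ps = 123.
Buyers pay Pb = 123 − 11 = 112; Q' = -237 + 3·123 = 132.
Buyers' price falls by P* − Pb = 115 − 112 = 3; sellers' price rises by Ps − P* = 123 − 115 = 8.
So producers capture 8/11 = 8/11 of each unit of subsidy.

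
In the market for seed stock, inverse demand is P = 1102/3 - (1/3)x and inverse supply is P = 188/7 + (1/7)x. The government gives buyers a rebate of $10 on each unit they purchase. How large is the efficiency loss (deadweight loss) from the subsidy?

Pre-subsidy: 1102/3 - (1/3)x = 188/7 + (1/7)x gives x* = 715 and P* = 129.
With the rebate, buyers effectively pay Pb = Ps − 10, where Ps is the price sellers receive.
On the curves, Pb = 1102/3 - (1/3)x and Ps = 188/7 + (1/7)x; the wedge Ps − Pb = 10 gives 188/7 + (1/7)x − (1102/3 - (1/3)x) = 10, so x' = 736.
Then Pb = 1102/3 − (1/3)·736 = 122 and Ps = 188/7 + (1/7)·736 = 132.
The subsidy expands output by 736 − 715 = 21 past the efficient level; on those units the gap between marginal cost and willingness to pay runs from 0 up to 10.
DWL = ½ × 10 × 21 = 105.

Deadweight loss = $105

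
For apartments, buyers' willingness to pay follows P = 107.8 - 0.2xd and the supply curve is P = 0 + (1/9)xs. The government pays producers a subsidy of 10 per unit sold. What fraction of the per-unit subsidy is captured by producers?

Producer share = 5/14

Pre-subsidy: 107.8 - 0.2x = 0 + (1/9)x gives x* = 346.5 and P* = 38.5.
With the subsidy, sellers receive Ps = Pb + 10 for each unit, where Pb is the price buyers pay.
On the curves, Pb = 107.8 - 0.2x and Ps = 0 + (1/9)x; the wedge Ps − Pb = 10 gives 0 + (1/9)x − (107.8 - 0.2x) = 10, so x' = 5301/14.
Then Pb = 107.8 − 0.2·(5301/14) = 449/14 and Ps = 0 + (1/9)·(5301/14) = 589/14.
Buyers' price falls by P* − Pb = 38.5 − 449/14 = 45/7; sellers' price rises by Ps − P* = 589/14 − 38.5 = 25/7.
So producers capture (25/7)/10 = 5/14 of each unit of subsidy.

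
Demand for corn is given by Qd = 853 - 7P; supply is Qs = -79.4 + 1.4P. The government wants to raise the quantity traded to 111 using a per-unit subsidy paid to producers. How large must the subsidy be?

At Q = 111, invert demand for the buyer price: Pb = (853 − 111)/7 = 106; invert supply for the seller price: Ps = (111 − (-79.4))/1.4 = 136.
The subsidy must fill the gap: s = Ps − Pb = 136 − 106 = 30.

Required subsidy s = 30 per unit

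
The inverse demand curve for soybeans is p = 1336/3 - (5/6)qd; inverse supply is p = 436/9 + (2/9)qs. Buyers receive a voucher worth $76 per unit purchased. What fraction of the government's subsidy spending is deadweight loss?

Pre-subsidy: 1336/3 - (5/6)q = 436/9 + (2/9)q gives q* = 376 and p* = 132.
With the rebate, buyers effectively pay pb = ps − 76, where ps is the price sellers receive.
On the curves, pb = 1336/3 - (5/6)q and ps = 436/9 + (2/9)q; the wedge ps − pb = 76 gives 436/9 + (2/9)q − (1336/3 - (5/6)q) = 76, so q' = 448.
Then pb = 1336/3 − (5/6)·448 = 72 and ps = 436/9 + (2/9)·448 = 148.
ΔCS = ½(376 + 448)(132 − 72) = 24720; ΔPS = ½(376 + 448)(148 − 132) = 6592.
Government spending = 76 × 448 = 34048.
DWL = ½ × 76 × (448 − 376) = 2736; fraction = 2736 / 34048 = 9/112.

DWL / government spending = 9/112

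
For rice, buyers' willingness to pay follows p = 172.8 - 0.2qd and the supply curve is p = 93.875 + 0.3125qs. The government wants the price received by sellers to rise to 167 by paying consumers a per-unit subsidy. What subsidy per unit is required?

Required subsidy s = 41 per unit

At a seller price of 167, quantity supplied is -300.4 + 3.2·167 = 234.
Buyers absorb 234 only when they pay pb = 172.8 − 0.2·234 = 126.
s = ps − pb = 167 − 126 = 41.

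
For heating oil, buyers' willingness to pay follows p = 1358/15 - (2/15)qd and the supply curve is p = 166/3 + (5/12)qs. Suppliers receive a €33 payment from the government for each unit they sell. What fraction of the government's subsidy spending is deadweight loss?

DWL / government spending = 15/62

Pre-subsidy: 1358/15 - (2/15)q = 166/3 + (5/12)q gives q* = 64 and p* = 82.
With the subsidy, sellers receive ps = pb + 33 for each unit, where pb is the price buyers pay.
On the curves, pb = 1358/15 - (2/15)q and ps = 166/3 + (5/12)q; the wedge ps − pb = 33 gives 166/3 + (5/12)q − (1358/15 - (2/15)q) = 33, so q' = 124.
Then pb = 1358/15 − (2/15)·124 = 74 and ps = 166/3 + (5/12)·124 = 107.
ΔCS = ½(64 + 124)(82 − 74) = 752; ΔPS = ½(64 + 124)(107 − 82) = 2350.
Government spending = 33 × 124 = 4092.
DWL = ½ × 33 × (124 − 64) = 990; fraction = 990 / 4092 = 15/62.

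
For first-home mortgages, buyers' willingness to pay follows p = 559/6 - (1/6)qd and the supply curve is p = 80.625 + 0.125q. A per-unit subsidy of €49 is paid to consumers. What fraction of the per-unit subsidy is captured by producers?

Producer share = 3/7

Pre-subsidy: 559/6 - (1/6)q = 80.625 + 0.125q gives q* = 43 and p* = 86.
With the rebate, buyers effectively pay pb = ps − 49, where ps is the price sellers receive.
On the curves, pb = 559/6 - (1/6)q and ps = 80.625 + 0.125q; the wedge ps − pb = 49 gives 80.625 + 0.125q − (559/6 - (1/6)q) = 49, so q' = 211.
Then pb = 559/6 − (1/6)·211 = 58 and ps = 80.625 + 0.125·211 = 107.
Buyers' price falls by p* − pb = 86 − 58 = 28; sellers' price rises by ps − p* = 107 − 86 = 21.
So producers capture 21/49 = 3/7 of each unit of subsidy.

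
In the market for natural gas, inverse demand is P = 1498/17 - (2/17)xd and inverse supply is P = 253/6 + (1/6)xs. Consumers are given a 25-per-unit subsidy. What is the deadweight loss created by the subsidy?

Pre-subsidy: 1498/17 - (2/17)x = 253/6 + (1/6)x gives x* = 4687/29 and P* = 2004/29.
With the rebate, buyers effectively pay Pb = Ps − 25, where Ps is the price sellers receive.
On the curves, Pb = 1498/17 - (2/17)x and Ps = 253/6 + (1/6)x; the wedge Ps − Pb = 25 gives 253/6 + (1/6)x − (1498/17 - (2/17)x) = 25, so x' = 7237/29.
Then Pb = 1498/17 − (2/17)·(7237/29) = 1704/29 and Ps = 253/6 + (1/6)·(7237/29) = 2429/29.
The subsidy expands output by 7237/29 − 4687/29 = 2550/29 past the efficient level; on those units the gap between marginal cost and willingness to pay runs from 0 up to 25.
DWL = ½ × 25 × 2550/29 = 31875/29.

Deadweight loss = 31875/29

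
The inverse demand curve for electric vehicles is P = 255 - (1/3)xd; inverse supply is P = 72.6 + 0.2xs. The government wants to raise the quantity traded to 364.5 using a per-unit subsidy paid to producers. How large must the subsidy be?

Required subsidy s = 12 per unit

At x = 364.5, from the demand curve buyers pay Pb = 255 − (1/3)·364.5 = 133.5; from the supply curve sellers need Ps = 72.6 + 0.2·364.5 = 145.5.
The subsidy must fill the gap: s = Ps − Pb = 145.5 − 133.5 = 12.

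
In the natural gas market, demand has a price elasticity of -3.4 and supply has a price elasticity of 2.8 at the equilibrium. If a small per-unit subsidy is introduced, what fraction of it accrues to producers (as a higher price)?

Producer share = 17/31

For a small subsidy around the equilibrium, the benefit split depends on the relative slopes, which at a point are proportional to the elasticities.
Buyer share = εs/(εs + |εd|) = 2.8/(2.8 + 3.4) = 14/31; seller share = |εd|/(εs + |εd|) = 17/31.
So producers capture 17/31 of the subsidy.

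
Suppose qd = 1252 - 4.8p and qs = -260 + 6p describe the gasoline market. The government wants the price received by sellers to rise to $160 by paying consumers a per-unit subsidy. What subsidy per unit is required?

At a seller price of 160, quantity supplied is -260 + 6·160 = 700.
Buyers absorb 700 only when they pay pb with 1252 − 4.8·pb = 700, i.e. pb = 115.
s = ps − pb = 160 − 115 = 45.

Required subsidy s = $45 per unit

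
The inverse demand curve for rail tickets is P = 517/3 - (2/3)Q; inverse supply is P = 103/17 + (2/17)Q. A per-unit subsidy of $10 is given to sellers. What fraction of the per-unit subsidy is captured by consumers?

Pre-subsidy: 517/3 - (2/3)Q = 103/17 + (2/17)Q gives Q* = 212 and P* = 31.
With the subsidy, sellers receive Ps = Pb + 10 for each unit, where Pb is the price buyers pay.
On the curves, Pb = 517/3 - (2/3)Q and Ps = 103/17 + (2/17)Q; the wedge Ps − Pb = 10 gives 103/17 + (2/17)Q − (517/3 - (2/3)Q) = 10, so Q' = 224.75.
Then Pb = 517/3 − (2/3)·224.75 = 22.5 and Ps = 103/17 + (2/17)·224.75 = 32.5.
Buyers' price falls by P* − Pb = 31 − 22.5 = 8.5; sellers' price rises by Ps − P* = 32.5 − 31 = 1.5.
So consumers capture 8.5/10 = 0.85 of each unit of subsidy.

Consumer share = 0.85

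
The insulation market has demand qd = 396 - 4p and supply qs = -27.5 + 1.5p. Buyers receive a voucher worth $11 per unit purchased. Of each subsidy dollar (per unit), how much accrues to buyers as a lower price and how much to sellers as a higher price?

Pre-subsidy: 396 - 4p = -27.5 + 1.5p gives p* = 77, q* = 88.
With the rebate, buyers effectively pay pb = ps − 11, where ps is the price sellers receive.
Demand in terms of ps becomes qd = 396 − 4(ps − 11) = 440 - 4ps. Setting this equal to supply: 440 - 4ps = -27.5 + 1.5ps, so ps = 85.
Buyers pay pb = 85 − 11 = 74; q' = -27.5 + 1.5·85 = 100.
Buyers' price falls by p* − pb = 77 − 74 = 3; sellers' price rises by ps − p* = 85 − 77 = 8.

Buyers gain $3 per unit; sellers gain $8 per unit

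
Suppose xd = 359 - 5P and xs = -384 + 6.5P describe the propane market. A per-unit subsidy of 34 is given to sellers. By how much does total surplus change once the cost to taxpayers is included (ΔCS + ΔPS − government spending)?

Pre-subsidy: 359 - 5P = -384 + 6.5P gives P* = 1486/23, x* = 827/23.
With the subsidy, sellers receive Ps = Pb + 34 for each unit, where Pb is the price buyers pay.
Supply in terms of Pb becomes xs = -384 + 6.5(Pb + 34) = -163 + 6.5Pb. Setting this equal to demand: 359 - 5Pb = -163 + 6.5Pb, so Pb = 1044/23.
Sellers receive Ps = 1044/23 + 34 = 1826/23; x' = 359 − 5·(1044/23) = 3037/23.
ΔCS = ½(827/23 + 3037/23)(1486/23 − 1044/23) = 37128/23; ΔPS = ½(827/23 + 3037/23)(1826/23 − 1486/23) = 28560/23.
Government spending = 34 × 3037/23 = 103258/23.
Net change = 37128/23 + 28560/23 − 103258/23 = -37570/23. The loss equals the DWL triangle ½·34·2210/23.

Net change in total surplus = -37570/23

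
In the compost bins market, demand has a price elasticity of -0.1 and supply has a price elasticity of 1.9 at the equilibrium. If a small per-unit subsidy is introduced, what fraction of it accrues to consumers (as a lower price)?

For a small subsidy around the equilibrium, the benefit split depends on the relative slopes, which at a point are proportional to the elasticities.
Buyer share = εs/(εs + |εd|) = 1.9/(1.9 + 0.1) = 0.95; seller share = |εd|/(εs + |εd|) = 0.05.

Consumer share = 0.95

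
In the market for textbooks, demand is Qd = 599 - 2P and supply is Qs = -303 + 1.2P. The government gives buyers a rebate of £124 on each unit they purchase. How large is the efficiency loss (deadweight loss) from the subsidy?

Pre-subsidy: 599 - 2P = -303 + 1.2P gives P* = 281.875, Q* = 35.25.
With the rebate, buyers effectively pay Pb = Ps − 124, where Ps is the price sellers receive.
Demand in terms of Ps becomes Qd = 599 − 2(Ps − 124) = 847 - 2Ps. Setting this equal to supply: 847 - 2Ps = -303 + 1.2Ps, so Ps = 359.375.
Buyers pay Pb = 359.375 − 124 = 235.375; Q' = -303 + 1.2·359.375 = 128.25.
The subsidy expands output by 128.25 − 35.25 = 93 past the efficient level; on those units the gap between marginal cost and willingness to pay runs from 0 up to 124.
DWL = ½ × 124 × 93 = 5766.

Deadweight loss = £5766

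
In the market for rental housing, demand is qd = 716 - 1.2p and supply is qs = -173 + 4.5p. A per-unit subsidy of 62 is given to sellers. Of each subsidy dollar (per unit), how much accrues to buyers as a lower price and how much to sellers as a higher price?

Pre-subsidy: 716 - 1.2p = -173 + 4.5p gives p* = 8890/57, q* = 10048/19.
With the subsidy, sellers receive ps = pb + 62 for each unit, where pb is the price buyers pay.
Supply in terms of pb becomes qs = -173 + 4.5(pb + 62) = 106 + 4.5pb. Setting this equal to demand: 716 - 1.2pb = 106 + 4.5pb, so pb = 6100/57.
Sellers receive ps = 6100/57 + 62 = 9634/57; q' = 716 − 1.2·(6100/57) = 11164/19.
Buyers' price falls by p* − pb = 8890/57 − 6100/57 = 930/19; sellers' price rises by ps − p* = 9634/57 − 8890/57 = 248/19.

Buyers gain 930/19 per unit; sellers gain 248/19 per unit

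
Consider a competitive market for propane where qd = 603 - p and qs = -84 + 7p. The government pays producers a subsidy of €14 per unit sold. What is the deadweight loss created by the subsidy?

Deadweight loss = €85.75

Pre-subsidy: 603 - p = -84 + 7p gives p* = 85.875, q* = 517.125.
With the subsidy, sellers receive ps = pb + 14 for each unit, where pb is the price buyers pay.
Supply in terms of pb becomes qs = -84 + 7(pb + 14) = 14 + 7pb. Setting this equal to demand: 603 - pb = 14 + 7pb, so pb = 73.625.
Sellers receive ps = 73.625 + 14 = 87.625; q' = 603 − 1·73.625 = 529.375.
The subsidy expands output by 529.375 − 517.125 = 12.25 past the efficient level; on those units the gap between marginal cost and willingness to pay runs from 0 up to 14.
DWL = ½ × 14 × 12.25 = 85.75.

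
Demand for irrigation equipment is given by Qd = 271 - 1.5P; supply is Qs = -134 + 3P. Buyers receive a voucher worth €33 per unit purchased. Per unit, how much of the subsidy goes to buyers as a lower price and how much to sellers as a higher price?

Buyers gain €22 per unit; sellers gain €11 per unit

Pre-subsidy: 271 - 1.5P = -134 + 3P gives P* = 90, Q* = 136.
With the rebate, buyers effectively pay Pb = Ps − 33, where Ps is the price sellers receive.
Demand in terms of Ps becomes Qd = 271 − 1.5(Ps − 33) = 320.5 - 1.5Ps. Setting this equal to supply: 320.5 - 1.5Ps = -134 + 3Ps, so Ps = 101.
Buyers pay Pb = 101 − 33 = 68; Q' = -134 + 3·101 = 169.
Buyers' price falls by P* − Pb = 90 − 68 = 22; sellers' price rises by Ps − P* = 101 − 90 = 11.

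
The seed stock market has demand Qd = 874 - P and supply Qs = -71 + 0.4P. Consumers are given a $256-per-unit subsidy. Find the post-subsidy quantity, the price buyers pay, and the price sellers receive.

Pre-subsidy: 874 - P = -71 + 0.4P gives P* = 675, Q* = 199.
With the rebate, buyers effectively pay Pb = Ps − 256, where Ps is the price sellers receive.
Demand in terms of Ps becomes Qd = 874 − 1(Ps − 256) = 1130 - Ps. Setting this equal to supply: 1130 - Ps = -71 + 0.4Ps, so Ps = 6005/7.
Buyers pay Pb = 6005/7 − 256 = 4213/7; Q' = -71 + 0.4·(6005/7) = 1905/7.

Q' = 1905/7; buyers pay 4213/7; sellers receive 6005/7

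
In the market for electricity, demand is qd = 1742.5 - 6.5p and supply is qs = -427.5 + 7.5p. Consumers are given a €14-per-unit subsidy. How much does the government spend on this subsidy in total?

Government cost = €10972.5

Pre-subsidy: 1742.5 - 6.5p = -427.5 + 7.5p gives p* = 155, q* = 735.
With the rebate, buyers effectively pay pb = ps − 14, where ps is the price sellers receive.
Demand in terms of ps becomes qd = 1742.5 − 6.5(ps − 14) = 1833.5 - 6.5ps. Setting this equal to supply: 1833.5 - 6.5ps = -427.5 + 7.5ps, so ps = 161.5.
Buyers pay pb = 161.5 − 14 = 147.5; q' = -427.5 + 7.5·161.5 = 783.75.
Government outlay = subsidy × quantity = 14 × 783.75 = 10972.5.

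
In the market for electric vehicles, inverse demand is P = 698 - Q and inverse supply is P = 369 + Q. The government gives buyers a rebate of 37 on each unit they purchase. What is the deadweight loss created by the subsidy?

Deadweight loss = 342.25

Pre-subsidy: 698 - Q = 369 + Q gives Q* = 164.5 and P* = 533.5.
With the rebate, buyers effectively pay Pb = Ps − 37, where Ps is the price sellers receive.
On the curves, Pb = 698 - Q and Ps = 369 + Q; the wedge Ps − Pb = 37 gives 369 + Q − (698 - Q) = 37, so Q' = 183.
Then Pb = 698 − 1·183 = 515 and Ps = 369 + 1·183 = 552.
The subsidy expands output by 183 − 164.5 = 18.5 past the efficient level; on those units the gap between marginal cost and willingness to pay runs from 0 up to 37.
DWL = ½ × 37 × 18.5 = 342.25.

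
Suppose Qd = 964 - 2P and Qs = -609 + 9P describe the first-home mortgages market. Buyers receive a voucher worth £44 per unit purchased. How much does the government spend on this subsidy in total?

Pre-subsidy: 964 - 2P = -609 + 9P gives P* = 143, Q* = 678.
With the rebate, buyers effectively pay Pb = Ps − 44, where Ps is the price sellers receive.
Demand in terms of Ps becomes Qd = 964 − 2(Ps − 44) = 1052 - 2Ps. Setting this equal to supply: 1052 - 2Ps = -609 + 9Ps, so Ps = 151.
Buyers pay Pb = 151 − 44 = 107; Q' = -609 + 9·151 = 750.
Government outlay = subsidy × quantity = 44 × 750 = 33000.

Government cost = £33000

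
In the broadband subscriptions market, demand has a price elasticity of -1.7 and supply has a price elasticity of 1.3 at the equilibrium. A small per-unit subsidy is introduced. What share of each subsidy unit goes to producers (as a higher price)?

For a small subsidy around the equilibrium, the benefit split depends on the relative slopes, which at a point are proportional to the elasticities.
Buyer share = εs/(εs + |εd|) = 1.3/(1.3 + 1.7) = 13/30; seller share = |εd|/(εs + |εd|) = 17/30.
So producers capture 17/30 of the subsidy.

Producer share = 17/30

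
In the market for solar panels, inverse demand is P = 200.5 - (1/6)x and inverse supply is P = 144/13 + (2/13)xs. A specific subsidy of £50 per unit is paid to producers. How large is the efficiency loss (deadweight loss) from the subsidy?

Deadweight loss = £3900

Pre-subsidy: 200.5 - (1/6)x = 144/13 + (2/13)x gives x* = 591 and P* = 102.
With the subsidy, sellers receive Ps = Pb + 50 for each unit, where Pb is the price buyers pay.
On the curves, Pb = 200.5 - (1/6)x and Ps = 144/13 + (2/13)x; the wedge Ps − Pb = 50 gives 144/13 + (2/13)x − (200.5 - (1/6)x) = 50, so x' = 747.
Then Pb = 200.5 − (1/6)·747 = 76 and Ps = 144/13 + (2/13)·747 = 126.
The subsidy expands output by 747 − 591 = 156 past the efficient level; on those units the gap between marginal cost and willingness to pay runs from 0 up to 50.
DWL = ½ × 50 × 156 = 3900.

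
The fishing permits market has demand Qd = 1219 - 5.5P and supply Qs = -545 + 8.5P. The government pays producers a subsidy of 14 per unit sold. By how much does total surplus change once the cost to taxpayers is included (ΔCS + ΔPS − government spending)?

Pre-subsidy: 1219 - 5.5P = -545 + 8.5P gives P* = 126, Q* = 526.
With the subsidy, sellers receive Ps = Pb + 14 for each unit, where Pb is the price buyers pay.
Supply in terms of Pb becomes Qs = -545 + 8.5(Pb + 14) = -426 + 8.5Pb. Setting this equal to demand: 1219 - 5.5Pb = -426 + 8.5Pb, so Pb = 117.5.
Sellers receive Ps = 117.5 + 14 = 131.5; Q' = 1219 − 5.5·117.5 = 572.75.
ΔCS = ½(526 + 572.75)(126 − 117.5) = 4669.6875; ΔPS = ½(526 + 572.75)(131.5 − 126) = 3021.5625.
Government spending = 14 × 572.75 = 8018.5.
Net change = 4669.6875 + 3021.5625 − 8018.5 = -327.25. The loss equals the DWL triangle ½·14·46.75.

Net change in total surplus = -327.25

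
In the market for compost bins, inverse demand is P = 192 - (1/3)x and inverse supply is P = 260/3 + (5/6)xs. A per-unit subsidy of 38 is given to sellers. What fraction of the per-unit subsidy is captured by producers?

Producer share = 5/7

Pre-subsidy: 192 - (1/3)x = 260/3 + (5/6)x gives x* = 632/7 and P* = 3400/21.
With the subsidy, sellers receive Ps = Pb + 38 for each unit, where Pb is the price buyers pay.
On the curves, Pb = 192 - (1/3)x and Ps = 260/3 + (5/6)x; the wedge Ps − Pb = 38 gives 260/3 + (5/6)x − (192 - (1/3)x) = 38, so x' = 860/7.
Then Pb = 192 − (1/3)·(860/7) = 3172/21 and Ps = 260/3 + (5/6)·(860/7) = 3970/21.
Buyers' price falls by P* − Pb = 3400/21 − 3172/21 = 76/7; sellers' price rises by Ps − P* = 3970/21 − 3400/21 = 190/7.
So producers capture (190/7)/38 = 5/7 of each unit of subsidy.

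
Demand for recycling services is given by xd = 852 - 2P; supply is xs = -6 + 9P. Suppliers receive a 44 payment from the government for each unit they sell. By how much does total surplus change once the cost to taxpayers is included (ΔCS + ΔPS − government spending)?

Pre-subsidy: 852 - 2P = -6 + 9P gives P* = 78, x* = 696.
With the subsidy, sellers receive Ps = Pb + 44 for each unit, where Pb is the price buyers pay.
Supply in terms of Pb becomes xs = -6 + 9(Pb + 44) = 390 + 9Pb. Setting this equal to demand: 852 - 2Pb = 390 + 9Pb, so Pb = 42.
Sellers receive Ps = 42 + 44 = 86; x' = 852 − 2·42 = 768.
ΔCS = ½(696 + 768)(78 − 42) = 26352; ΔPS = ½(696 + 768)(86 − 78) = 5856.
Government spending = 44 × 768 = 33792.
Net change = 26352 + 5856 − 33792 = -1584. The loss equals the DWL triangle ½·44·72.

Net change in total surplus = -1584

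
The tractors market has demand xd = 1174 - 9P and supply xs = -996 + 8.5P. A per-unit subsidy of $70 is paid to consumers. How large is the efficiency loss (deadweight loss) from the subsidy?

Deadweight loss = $10710

Pre-subsidy: 1174 - 9P = -996 + 8.5P gives P* = 124, x* = 58.
With the rebate, buyers effectively pay Pb = Ps − 70, where Ps is the price sellers receive.
Demand in terms of Ps becomes xd = 1174 − 9(Ps − 70) = 1804 - 9Ps. Setting this equal to supply: 1804 - 9Ps = -996 + 8.5Ps, so Ps = 160.
Buyers pay Pb = 160 − 70 = 90; x' = -996 + 8.5·160 = 364.
The subsidy expands output by 364 − 58 = 306 past the efficient level; on those units the gap between marginal cost and willingness to pay runs from 0 up to 70.
DWL = ½ × 70 × 306 = 10710.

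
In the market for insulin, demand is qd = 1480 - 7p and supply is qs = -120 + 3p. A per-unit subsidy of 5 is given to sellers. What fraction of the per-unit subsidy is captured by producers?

Producer share = 0.7

Pre-subsidy: 1480 - 7p = -120 + 3p gives p* = 160, q* = 360.
With the subsidy, sellers receive ps = pb + 5 for each unit, where pb is the price buyers pay.
Supply in terms of pb becomes qs = -120 + 3(pb + 5) = -105 + 3pb. Setting this equal to demand: 1480 - 7pb = -105 + 3pb, so pb = 158.5.
Sellers receive ps = 158.5 + 5 = 163.5; q' = 1480 − 7·158.5 = 370.5.
Buyers' price falls by p* − pb = 160 − 158.5 = 1.5; sellers' price rises by ps − p* = 163.5 − 160 = 3.5.
So producers capture 3.5/5 = 0.7 of each unit of subsidy.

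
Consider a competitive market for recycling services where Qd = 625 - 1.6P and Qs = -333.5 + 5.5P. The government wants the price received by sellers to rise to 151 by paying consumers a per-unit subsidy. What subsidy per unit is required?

Required subsidy s = 71 per unit

At a seller price of 151, quantity supplied is -333.5 + 5.5·151 = 497.
Buyers absorb 497 only when they pay Pb with 625 − 1.6·Pb = 497, i.e. Pb = 80.
s = Ps − Pb = 151 − 80 = 71.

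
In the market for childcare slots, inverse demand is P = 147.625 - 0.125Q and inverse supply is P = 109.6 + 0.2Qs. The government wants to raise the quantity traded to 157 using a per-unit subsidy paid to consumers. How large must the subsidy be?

Required subsidy s = 13 per unit

At Q = 157, from the demand curve buyers pay Pb = 147.625 − 0.125·157 = 128; from the supply curve sellers need Ps = 109.6 + 0.2·157 = 141.
The subsidy must fill the gap: s = Ps − Pb = 141 − 128 = 13.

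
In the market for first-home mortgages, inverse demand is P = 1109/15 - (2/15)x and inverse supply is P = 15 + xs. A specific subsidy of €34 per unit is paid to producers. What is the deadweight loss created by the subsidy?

Deadweight loss = €510

Pre-subsidy: 1109/15 - (2/15)x = 15 + x gives x* = 52 and P* = 67.
With the subsidy, sellers receive Ps = Pb + 34 for each unit, where Pb is the price buyers pay.
On the curves, Pb = 1109/15 - (2/15)x and Ps = 15 + x; the wedge Ps − Pb = 34 gives 15 + x − (1109/15 - (2/15)x) = 34, so x' = 82.
Then Pb = 1109/15 − (2/15)·82 = 63 and Ps = 15 + 1·82 = 97.
The subsidy expands output by 82 − 52 = 30 past the efficient level; on those units the gap between marginal cost and willingness to pay runs from 0 up to 34.
DWL = ½ × 34 × 30 = 510.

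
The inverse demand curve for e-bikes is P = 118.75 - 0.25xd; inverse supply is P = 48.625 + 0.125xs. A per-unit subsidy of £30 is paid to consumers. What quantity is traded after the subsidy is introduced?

Pre-subsidy: 118.75 - 0.25x = 48.625 + 0.125x gives x* = 187 and P* = 72.
With the rebate, buyers effectively pay Pb = Ps − 30, where Ps is the price sellers receive.
On the curves, Pb = 118.75 - 0.25x and Ps = 48.625 + 0.125x; the wedge Ps − Pb = 30 gives 48.625 + 0.125x − (118.75 - 0.25x) = 30, so x' = 267.
Then Pb = 118.75 − 0.25·267 = 52 and Ps = 48.625 + 0.125·267 = 82.

x' = 267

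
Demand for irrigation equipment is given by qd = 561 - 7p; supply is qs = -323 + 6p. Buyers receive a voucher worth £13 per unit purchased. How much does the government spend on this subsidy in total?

Government cost = £1651

Pre-subsidy: 561 - 7p = -323 + 6p gives p* = 68, q* = 85.
With the rebate, buyers effectively pay pb = ps − 13, where ps is the price sellers receive.
Demand in terms of ps becomes qd = 561 − 7(ps − 13) = 652 - 7ps. Setting this equal to supply: 652 - 7ps = -323 + 6ps, so ps = 75.
Buyers pay pb = 75 − 13 = 62; q' = -323 + 6·75 = 127.
Government outlay = subsidy × quantity = 13 × 127 = 1651.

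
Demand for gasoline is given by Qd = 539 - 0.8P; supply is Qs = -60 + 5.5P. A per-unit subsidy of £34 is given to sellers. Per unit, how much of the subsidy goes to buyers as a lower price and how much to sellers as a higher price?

Pre-subsidy: 539 - 0.8P = -60 + 5.5P gives P* = 5990/63, Q* = 29165/63.
With the subsidy, sellers receive Ps = Pb + 34 for each unit, where Pb is the price buyers pay.
Supply in terms of Pb becomes Qs = -60 + 5.5(Pb + 34) = 127 + 5.5Pb. Setting this equal to demand: 539 - 0.8Pb = 127 + 5.5Pb, so Pb = 4120/63.
Sellers receive Ps = 4120/63 + 34 = 6262/63; Q' = 539 − 0.8·(4120/63) = 30661/63.
Buyers' price falls by P* − Pb = 5990/63 − 4120/63 = 1870/63; sellers' price rises by Ps − P* = 6262/63 − 5990/63 = 272/63.

Buyers gain 1870/63 per unit; sellers gain 272/63 per unit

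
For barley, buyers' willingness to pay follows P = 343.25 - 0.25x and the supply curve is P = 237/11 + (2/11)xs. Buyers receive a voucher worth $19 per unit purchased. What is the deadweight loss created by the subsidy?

Deadweight loss = $418

Pre-subsidy: 343.25 - 0.25x = 237/11 + (2/11)x gives x* = 745 and P* = 157.
With the rebate, buyers effectively pay Pb = Ps − 19, where Ps is the price sellers receive.
On the curves, Pb = 343.25 - 0.25x and Ps = 237/11 + (2/11)x; the wedge Ps − Pb = 19 gives 237/11 + (2/11)x − (343.25 - 0.25x) = 19, so x' = 789.
Then Pb = 343.25 − 0.25·789 = 146 and Ps = 237/11 + (2/11)·789 = 165.
The subsidy expands output by 789 − 745 = 44 past the efficient level; on those units the gap between marginal cost and willingness to pay runs from 0 up to 19.
DWL = ½ × 19 × 44 = 418.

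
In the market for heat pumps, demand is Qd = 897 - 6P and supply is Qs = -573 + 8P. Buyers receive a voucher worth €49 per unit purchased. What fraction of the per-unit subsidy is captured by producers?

Producer share = 3/7

Pre-subsidy: 897 - 6P = -573 + 8P gives P* = 105, Q* = 267.
With the rebate, buyers effectively pay Pb = Ps − 49, where Ps is the price sellers receive.
Demand in terms of Ps becomes Qd = 897 − 6(Ps − 49) = 1191 - 6Ps. Setting this equal to supply: 1191 - 6Ps = -573 + 8Ps, so Ps = 126.
Buyers pay Pb = 126 − 49 = 77; Q' = -573 + 8·126 = 435.
Buyers' price falls by P* − Pb = 105 − 77 = 28; sellers' price rises by Ps − P* = 126 − 105 = 21.
So producers capture 21/49 = 3/7 of each unit of subsidy.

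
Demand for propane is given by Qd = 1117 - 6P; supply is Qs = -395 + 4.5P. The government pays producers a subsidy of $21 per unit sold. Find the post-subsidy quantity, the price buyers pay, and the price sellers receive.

Pre-subsidy: 1117 - 6P = -395 + 4.5P gives P* = 144, Q* = 253.
With the subsidy, sellers receive Ps = Pb + 21 for each unit, where Pb is the price buyers pay.
Supply in terms of Pb becomes Qs = -395 + 4.5(Pb + 21) = -300.5 + 4.5Pb. Setting this equal to demand: 1117 - 6Pb = -300.5 + 4.5Pb, so Pb = 135.
Sellers receive Ps = 135 + 21 = 156; Q' = 1117 − 6·135 = 307.

Q' = 307; buyers pay $135; sellers receive $156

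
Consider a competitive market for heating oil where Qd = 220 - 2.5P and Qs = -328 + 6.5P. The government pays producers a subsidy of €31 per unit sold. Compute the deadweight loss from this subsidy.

Pre-subsidy: 220 - 2.5P = -328 + 6.5P gives P* = 548/9, Q* = 610/9.
With the subsidy, sellers receive Ps = Pb + 31 for each unit, where Pb is the price buyers pay.
Supply in terms of Pb becomes Qs = -328 + 6.5(Pb + 31) = -126.5 + 6.5Pb. Setting this equal to demand: 220 - 2.5Pb = -126.5 + 6.5Pb, so Pb = 38.5.
Sellers receive Ps = 38.5 + 31 = 69.5; Q' = 220 − 2.5·38.5 = 123.75.
The subsidy expands output by 123.75 − 610/9 = 2015/36 past the efficient level; on those units the gap between marginal cost and willingness to pay runs from 0 up to 31.
DWL = ½ × 31 × 2015/36 = 62465/72.

Deadweight loss = 62465/72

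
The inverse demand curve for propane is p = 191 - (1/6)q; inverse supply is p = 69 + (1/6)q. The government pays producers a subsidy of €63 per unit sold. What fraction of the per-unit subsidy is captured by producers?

Pre-subsidy: 191 - (1/6)q = 69 + (1/6)q gives q* = 366 and p* = 130.
With the subsidy, sellers receive ps = pb + 63 for each unit, where pb is the price buyers pay.
On the curves, pb = 191 - (1/6)q and ps = 69 + (1/6)q; the wedge ps − pb = 63 gives 69 + (1/6)q − (191 - (1/6)q) = 63, so q' = 555.
Then pb = 191 − (1/6)·555 = 98.5 and ps = 69 + (1/6)·555 = 161.5.
Buyers' price falls by p* − pb = 130 − 98.5 = 31.5; sellers' price rises by ps − p* = 161.5 − 130 = 31.5.
So producers capture 31.5/63 = 0.5 of each unit of subsidy.

Producer share = 0.5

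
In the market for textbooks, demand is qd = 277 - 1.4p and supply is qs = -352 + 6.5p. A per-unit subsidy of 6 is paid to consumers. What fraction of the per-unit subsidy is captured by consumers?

Pre-subsidy: 277 - 1.4p = -352 + 6.5p gives p* = 6290/79, q* = 13077/79.
With the rebate, buyers effectively pay pb = ps − 6, where ps is the price sellers receive.
Demand in terms of ps becomes qd = 277 − 1.4(ps − 6) = 285.4 - 1.4ps. Setting this equal to supply: 285.4 - 1.4ps = -352 + 6.5ps, so ps = 6374/79.
Buyers pay pb = 6374/79 − 6 = 5900/79; q' = -352 + 6.5·(6374/79) = 13623/79.
Buyers' price falls by p* − pb = 6290/79 − 5900/79 = 390/79; sellers' price rises by ps − p* = 6374/79 − 6290/79 = 84/79.
So consumers capture (390/79)/6 = 65/79 of each unit of subsidy.

Consumer share = 65/79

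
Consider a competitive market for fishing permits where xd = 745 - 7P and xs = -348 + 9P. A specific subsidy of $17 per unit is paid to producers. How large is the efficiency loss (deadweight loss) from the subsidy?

Deadweight loss = $568.96875

Pre-subsidy: 745 - 7P = -348 + 9P gives P* = 68.3125, x* = 266.8125.
With the subsidy, sellers receive Ps = Pb + 17 for each unit, where Pb is the price buyers pay.
Supply in terms of Pb becomes xs = -348 + 9(Pb + 17) = -195 + 9Pb. Setting this equal to demand: 745 - 7Pb = -195 + 9Pb, so Pb = 58.75.
Sellers receive Ps = 58.75 + 17 = 75.75; x' = 745 − 7·58.75 = 333.75.
The subsidy expands output by 333.75 − 266.8125 = 66.9375 past the efficient level; on those units the gap between marginal cost and willingness to pay runs from 0 up to 17.
DWL = ½ × 17 × 66.9375 = 568.96875.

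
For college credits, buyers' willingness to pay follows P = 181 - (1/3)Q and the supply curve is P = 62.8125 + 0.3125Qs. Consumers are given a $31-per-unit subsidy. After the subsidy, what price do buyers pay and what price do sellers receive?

Buyers pay $104; sellers receive $135

Pre-subsidy: 181 - (1/3)Q = 62.8125 + 0.3125Q gives Q* = 183 and P* = 120.
With the rebate, buyers effectively pay Pb = Ps − 31, where Ps is the price sellers receive.
On the curves, Pb = 181 - (1/3)Q and Ps = 62.8125 + 0.3125Q; the wedge Ps − Pb = 31 gives 62.8125 + 0.3125Q − (181 - (1/3)Q) = 31, so Q' = 231.
Then Pb = 181 − (1/3)·231 = 104 and Ps = 62.8125 + 0.3125·231 = 135.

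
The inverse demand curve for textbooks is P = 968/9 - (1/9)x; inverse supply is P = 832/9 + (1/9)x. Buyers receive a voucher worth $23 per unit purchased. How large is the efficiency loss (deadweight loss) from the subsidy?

Deadweight loss = $1190.25

Pre-subsidy: 968/9 - (1/9)x = 832/9 + (1/9)x gives x* = 68 and P* = 100.
With the rebate, buyers effectively pay Pb = Ps − 23, where Ps is the price sellers receive.
On the curves, Pb = 968/9 - (1/9)x and Ps = 832/9 + (1/9)x; the wedge Ps − Pb = 23 gives 832/9 + (1/9)x − (968/9 - (1/9)x) = 23, so x' = 171.5.
Then Pb = 968/9 − (1/9)·171.5 = 88.5 and Ps = 832/9 + (1/9)·171.5 = 111.5.
The subsidy expands output by 171.5 − 68 = 103.5 past the efficient level; on those units the gap between marginal cost and willingness to pay runs from 0 up to 23.
DWL = ½ × 23 × 103.5 = 1190.25.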